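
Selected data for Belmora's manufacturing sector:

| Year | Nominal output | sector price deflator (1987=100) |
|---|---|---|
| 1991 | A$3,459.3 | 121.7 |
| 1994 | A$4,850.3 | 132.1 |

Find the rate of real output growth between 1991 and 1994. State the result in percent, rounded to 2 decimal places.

Real output 1991 = 3459.3 / 1.217 = 2842.48.
Real output 1994 = 4850.3 / 1.321 = 3671.69.
Real growth = 3671.69 / 2842.48 − 1 = 0.2917.

29.17%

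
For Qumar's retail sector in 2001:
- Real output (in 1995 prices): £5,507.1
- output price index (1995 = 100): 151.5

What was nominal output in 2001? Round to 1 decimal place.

Nominal output = Real × (output price index/100) = 5507.1 × 1.515 = 8343.26.

£8,343.3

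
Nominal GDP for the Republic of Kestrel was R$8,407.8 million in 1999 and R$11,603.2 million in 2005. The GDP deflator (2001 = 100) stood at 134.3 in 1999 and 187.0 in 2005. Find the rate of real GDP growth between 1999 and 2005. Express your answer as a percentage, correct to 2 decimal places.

-0.89%

Real GDP 1999 = 8407.8 / 1.343 = 6260.46.
Real GDP 2005 = 11603.2 / 1.870 = 6204.92.
Real growth = 6204.92 / 6260.46 − 1 = -0.0089.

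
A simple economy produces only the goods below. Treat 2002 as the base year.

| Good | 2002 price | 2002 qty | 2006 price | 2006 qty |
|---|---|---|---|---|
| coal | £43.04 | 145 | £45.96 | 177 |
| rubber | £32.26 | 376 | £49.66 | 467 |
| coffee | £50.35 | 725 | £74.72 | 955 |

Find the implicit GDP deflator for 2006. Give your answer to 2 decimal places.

145.10

Nominal GDP 2006 = 45.96·177 + 49.66·467 + 74.72·955 = 102683.74.
Real GDP 2006 (at 2002 prices) = 43.04·177 + 32.26·467 + 50.35·955 = 70767.75.
Deflator = Nominal/Real × 100 = 102683.74/70767.75 × 100 = 145.100.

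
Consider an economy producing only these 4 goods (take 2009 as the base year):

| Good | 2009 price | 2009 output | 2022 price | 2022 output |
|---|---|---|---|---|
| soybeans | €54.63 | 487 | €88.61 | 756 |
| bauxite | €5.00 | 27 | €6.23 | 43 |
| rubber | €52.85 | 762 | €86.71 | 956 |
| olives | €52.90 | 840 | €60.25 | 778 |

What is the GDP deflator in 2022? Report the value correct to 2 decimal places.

Nominal GDP 2022 = 88.61·756 + 6.23·43 + 86.71·956 + 60.25·778 = 197026.31.
Real GDP 2022 (at 2009 prices) = 54.63·756 + 5.00·43 + 52.85·956 + 52.90·778 = 133196.08.
Deflator = Nominal/Real × 100 = 197026.31/133196.08 × 100 = 147.922.

147.92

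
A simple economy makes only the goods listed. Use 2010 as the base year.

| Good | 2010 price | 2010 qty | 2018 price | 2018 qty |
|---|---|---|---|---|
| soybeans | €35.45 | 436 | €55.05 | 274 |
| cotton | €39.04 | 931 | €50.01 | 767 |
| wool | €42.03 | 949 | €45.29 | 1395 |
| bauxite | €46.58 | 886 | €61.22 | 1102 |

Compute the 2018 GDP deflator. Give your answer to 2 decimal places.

123.04

Nominal GDP 2018 = 55.05·274 + 50.01·767 + 45.29·1395 + 61.22·1102 = 184085.36.
Real GDP 2018 (at 2010 prices) = 35.45·274 + 39.04·767 + 42.03·1395 + 46.58·1102 = 149619.99.
Deflator = Nominal/Real × 100 = 184085.36/149619.99 × 100 = 123.035.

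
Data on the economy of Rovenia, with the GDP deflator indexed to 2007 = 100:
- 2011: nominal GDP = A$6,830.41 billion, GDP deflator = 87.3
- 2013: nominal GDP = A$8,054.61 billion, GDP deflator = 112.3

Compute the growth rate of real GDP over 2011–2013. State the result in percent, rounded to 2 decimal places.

-8.33%

Deflate each year: 2011 → 6830.41/0.873 = 7824.07; 2013 → 8054.61/1.123 = 7172.40.
So real GDP changed by 7172.40/7824.07 − 1 = -0.0833, i.e. -8.33%.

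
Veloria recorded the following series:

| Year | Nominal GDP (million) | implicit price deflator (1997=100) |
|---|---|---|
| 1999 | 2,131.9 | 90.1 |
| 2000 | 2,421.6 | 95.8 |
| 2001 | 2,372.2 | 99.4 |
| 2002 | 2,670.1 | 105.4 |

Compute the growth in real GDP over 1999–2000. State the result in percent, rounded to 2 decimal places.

Real GDP 1999 = 2131.9/0.901 = 2366.15.
Real GDP 2000 = 2421.6/0.958 = 2527.77.
Change = 2527.77/2366.15 − 1 = 0.0683.

6.83%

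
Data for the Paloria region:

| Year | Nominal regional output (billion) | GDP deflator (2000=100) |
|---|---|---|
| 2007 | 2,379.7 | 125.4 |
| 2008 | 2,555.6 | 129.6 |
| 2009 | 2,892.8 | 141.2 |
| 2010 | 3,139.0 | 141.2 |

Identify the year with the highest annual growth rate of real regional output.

2008: real = 2555.6/1.296 = 1971.91; growth vs 2007 (1897.69) = 3.91%.
2009: real = 2892.8/1.412 = 2048.73; growth vs 2008 (1971.91) = 3.90%.
2010: real = 3139.0/1.412 = 2223.09; growth vs 2009 (2048.73) = 8.51%.

2010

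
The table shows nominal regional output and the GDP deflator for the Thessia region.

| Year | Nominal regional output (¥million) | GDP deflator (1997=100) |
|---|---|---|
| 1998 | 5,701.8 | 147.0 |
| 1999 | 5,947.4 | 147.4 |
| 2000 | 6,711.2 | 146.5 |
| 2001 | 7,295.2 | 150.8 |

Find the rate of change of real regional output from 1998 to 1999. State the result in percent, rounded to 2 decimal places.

Real regional output 1998 = 5701.8/1.470 = 3878.78.
Real regional output 1999 = 5947.4/1.474 = 4034.87.
Change = 4034.87/3878.78 − 1 = 0.0402.

4.02%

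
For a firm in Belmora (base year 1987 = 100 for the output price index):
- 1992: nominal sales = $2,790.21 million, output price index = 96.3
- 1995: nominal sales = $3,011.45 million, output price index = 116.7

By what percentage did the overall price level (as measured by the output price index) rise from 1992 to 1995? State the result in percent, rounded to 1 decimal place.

21.2%

Price-level change = 116.7 / 96.3 − 1 = 0.2118.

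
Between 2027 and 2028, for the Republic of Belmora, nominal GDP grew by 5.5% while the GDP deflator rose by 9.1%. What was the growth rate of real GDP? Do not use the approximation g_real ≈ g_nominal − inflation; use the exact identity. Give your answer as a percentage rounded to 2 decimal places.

-3.30%

(1 + g_nom) = (1 + g_real)(1 + π), so g_real = 1.0550 / 1.0910 − 1 = -0.03300.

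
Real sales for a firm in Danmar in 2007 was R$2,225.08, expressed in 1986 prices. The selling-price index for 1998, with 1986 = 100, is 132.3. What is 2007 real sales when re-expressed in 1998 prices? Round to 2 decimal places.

Real sales in 1998 prices = Real sales in 1986 prices × (P_1998/P_1986) = 2225.08 × 1.323 = 2943.78.

R$2,943.78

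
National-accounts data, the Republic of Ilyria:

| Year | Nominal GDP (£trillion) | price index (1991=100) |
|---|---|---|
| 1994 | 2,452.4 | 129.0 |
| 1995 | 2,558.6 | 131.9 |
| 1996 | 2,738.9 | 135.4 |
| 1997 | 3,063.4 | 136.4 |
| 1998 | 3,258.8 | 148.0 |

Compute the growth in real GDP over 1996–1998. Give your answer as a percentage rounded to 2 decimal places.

8.85%

Real GDP 1996 = 2738.9/1.354 = 2022.82.
Real GDP 1998 = 3258.8/1.480 = 2201.89.
Change = 2201.89/2022.82 − 1 = 0.0885.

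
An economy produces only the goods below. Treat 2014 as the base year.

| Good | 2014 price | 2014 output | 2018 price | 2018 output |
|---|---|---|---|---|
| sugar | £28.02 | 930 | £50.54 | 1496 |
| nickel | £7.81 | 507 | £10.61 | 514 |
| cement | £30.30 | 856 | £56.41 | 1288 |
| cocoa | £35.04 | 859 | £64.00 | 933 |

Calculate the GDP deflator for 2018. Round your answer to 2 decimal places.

181.41

Nominal GDP 2018 = 50.54·1496 + 10.61·514 + 56.41·1288 + 64.00·933 = 213429.46.
Real GDP 2018 (at 2014 prices) = 28.02·1496 + 7.81·514 + 30.30·1288 + 35.04·933 = 117650.98.
Deflator = Nominal/Real × 100 = 213429.46/117650.98 × 100 = 181.409.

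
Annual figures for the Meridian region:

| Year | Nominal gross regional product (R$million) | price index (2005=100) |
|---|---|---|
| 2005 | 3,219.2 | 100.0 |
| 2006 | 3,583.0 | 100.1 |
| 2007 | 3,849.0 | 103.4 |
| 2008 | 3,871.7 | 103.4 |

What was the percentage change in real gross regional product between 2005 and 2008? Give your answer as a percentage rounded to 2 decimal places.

16.31%

Real gross regional product 2005 = 3219.2/1.000 = 3219.20.
Real gross regional product 2008 = 3871.7/1.034 = 3744.39.
Change = 3744.39/3219.20 − 1 = 0.1631.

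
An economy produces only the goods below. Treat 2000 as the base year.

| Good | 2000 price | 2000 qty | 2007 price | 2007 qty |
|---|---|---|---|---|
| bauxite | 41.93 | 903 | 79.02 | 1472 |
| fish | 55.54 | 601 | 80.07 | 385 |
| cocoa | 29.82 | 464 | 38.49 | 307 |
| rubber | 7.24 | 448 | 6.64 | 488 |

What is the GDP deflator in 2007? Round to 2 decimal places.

169.33

Nominal GDP 2007 = 79.02·1472 + 80.07·385 + 38.49·307 + 6.64·488 = 162201.14.
Real GDP 2007 (at 2000 prices) = 41.93·1472 + 55.54·385 + 29.82·307 + 7.24·488 = 95791.72.
Deflator = Nominal/Real × 100 = 162201.14/95791.72 × 100 = 169.327.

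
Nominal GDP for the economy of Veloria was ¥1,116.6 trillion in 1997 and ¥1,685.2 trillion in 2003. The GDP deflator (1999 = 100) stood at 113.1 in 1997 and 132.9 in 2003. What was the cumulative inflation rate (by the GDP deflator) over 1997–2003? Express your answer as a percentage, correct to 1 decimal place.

Price-level change = 132.9 / 113.1 − 1 = 0.1751.

17.5%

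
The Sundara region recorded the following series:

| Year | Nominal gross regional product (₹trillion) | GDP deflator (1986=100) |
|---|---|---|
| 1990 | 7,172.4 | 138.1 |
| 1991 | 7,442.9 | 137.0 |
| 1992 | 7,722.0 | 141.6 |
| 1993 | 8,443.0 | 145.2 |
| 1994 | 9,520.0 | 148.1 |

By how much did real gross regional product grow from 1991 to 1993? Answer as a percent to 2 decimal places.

Real gross regional product 1991 = 7442.9/1.370 = 5432.77.
Real gross regional product 1993 = 8443.0/1.452 = 5814.74.
Change = 5814.74/5432.77 − 1 = 0.0703.

7.03%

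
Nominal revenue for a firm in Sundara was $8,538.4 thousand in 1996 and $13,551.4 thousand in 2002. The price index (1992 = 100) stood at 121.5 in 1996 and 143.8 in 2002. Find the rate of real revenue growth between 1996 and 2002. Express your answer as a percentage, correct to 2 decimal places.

Deflate each year: 1996 → 8538.4/1.215 = 7027.49; 2002 → 13551.4/1.438 = 9423.78.
So real revenue changed by 9423.78/7027.49 − 1 = 0.3410, i.e. 34.10%.

34.10%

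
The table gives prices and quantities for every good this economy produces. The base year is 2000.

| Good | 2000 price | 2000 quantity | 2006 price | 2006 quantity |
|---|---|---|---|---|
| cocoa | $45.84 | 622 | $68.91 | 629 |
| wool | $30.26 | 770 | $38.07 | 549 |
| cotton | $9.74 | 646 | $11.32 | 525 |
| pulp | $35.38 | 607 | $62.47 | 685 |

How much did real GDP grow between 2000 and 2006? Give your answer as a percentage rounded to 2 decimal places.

Real GDP 2000 = Nominal GDP 2000 = 45.84·622 + 30.26·770 + 9.74·646 + 35.38·607 = 79580.38.
Real GDP 2006 (at 2000 prices) = 45.84·629 + 30.26·549 + 9.74·525 + 35.38·685 = 74794.90.
Real growth = 74794.90/79580.38 − 1 = -0.0601.

-6.01%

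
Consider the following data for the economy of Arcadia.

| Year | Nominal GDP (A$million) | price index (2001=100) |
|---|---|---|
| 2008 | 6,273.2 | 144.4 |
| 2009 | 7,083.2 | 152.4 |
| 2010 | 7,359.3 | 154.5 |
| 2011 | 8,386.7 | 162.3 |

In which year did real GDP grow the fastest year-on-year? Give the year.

2009: real = 7083.2/1.524 = 4647.77; growth vs 2008 (4344.32) = 6.98%.
2010: real = 7359.3/1.545 = 4763.30; growth vs 2009 (4647.77) = 2.49%.
2011: real = 8386.7/1.623 = 5167.41; growth vs 2010 (4763.30) = 8.48%.

2011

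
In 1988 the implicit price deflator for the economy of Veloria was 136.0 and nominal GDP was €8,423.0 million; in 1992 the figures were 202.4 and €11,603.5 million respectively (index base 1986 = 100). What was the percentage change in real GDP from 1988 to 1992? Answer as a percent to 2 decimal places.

-7.43%

Real GDP 1988 = 8423.0 / 1.360 = 6193.38.
Real GDP 1992 = 11603.5 / 2.024 = 5732.95.
Real growth = 5732.95 / 6193.38 − 1 = -0.0743.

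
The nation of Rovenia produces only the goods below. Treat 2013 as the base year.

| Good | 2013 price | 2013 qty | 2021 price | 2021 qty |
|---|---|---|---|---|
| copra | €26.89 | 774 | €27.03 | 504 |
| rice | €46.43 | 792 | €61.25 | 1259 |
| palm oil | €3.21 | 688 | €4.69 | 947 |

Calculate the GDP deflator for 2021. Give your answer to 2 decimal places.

126.82

Nominal GDP 2021 = 27.03·504 + 61.25·1259 + 4.69·947 = 95178.30.
Real GDP 2021 (at 2013 prices) = 26.89·504 + 46.43·1259 + 3.21·947 = 75047.80.
Deflator = Nominal/Real × 100 = 95178.30/75047.80 × 100 = 126.824.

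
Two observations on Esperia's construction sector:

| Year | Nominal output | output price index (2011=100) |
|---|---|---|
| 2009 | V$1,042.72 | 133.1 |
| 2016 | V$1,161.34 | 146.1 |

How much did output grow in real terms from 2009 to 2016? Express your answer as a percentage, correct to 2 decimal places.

1.47%

Real output 2009 = 1042.72 / 1.331 = 783.41.
Real output 2016 = 1161.34 / 1.461 = 794.89.
Real growth = 794.89 / 783.41 − 1 = 0.0147.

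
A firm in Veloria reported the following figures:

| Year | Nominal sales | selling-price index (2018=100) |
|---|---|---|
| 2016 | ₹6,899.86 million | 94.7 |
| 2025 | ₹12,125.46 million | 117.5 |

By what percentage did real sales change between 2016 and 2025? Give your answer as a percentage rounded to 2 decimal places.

41.63%

Real sales 2016 = 6899.86 / 0.947 = 7286.02.
Real sales 2025 = 12125.46 / 1.175 = 10319.54.
Real growth = 10319.54 / 7286.02 − 1 = 0.4163.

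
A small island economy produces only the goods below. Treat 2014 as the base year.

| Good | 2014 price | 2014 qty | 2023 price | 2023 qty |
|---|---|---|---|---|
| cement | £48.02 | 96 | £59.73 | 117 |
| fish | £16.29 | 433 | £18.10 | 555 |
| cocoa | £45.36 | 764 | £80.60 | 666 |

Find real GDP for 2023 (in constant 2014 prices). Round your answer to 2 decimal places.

Real GDP 2023 = Σ (p_2014 × q_2023) = 48.02·117 + 16.29·555 + 45.36·666 = 44869.05.

£44869.05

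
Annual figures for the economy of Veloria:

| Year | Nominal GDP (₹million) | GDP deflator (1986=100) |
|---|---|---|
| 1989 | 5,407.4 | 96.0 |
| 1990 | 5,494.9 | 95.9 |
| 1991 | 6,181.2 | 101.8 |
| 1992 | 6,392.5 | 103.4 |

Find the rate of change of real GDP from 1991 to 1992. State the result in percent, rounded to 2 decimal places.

Real GDP 1991 = 6181.2/1.018 = 6071.91.
Real GDP 1992 = 6392.5/1.034 = 6182.30.
Change = 6182.30/6071.91 − 1 = 0.0182.

1.82%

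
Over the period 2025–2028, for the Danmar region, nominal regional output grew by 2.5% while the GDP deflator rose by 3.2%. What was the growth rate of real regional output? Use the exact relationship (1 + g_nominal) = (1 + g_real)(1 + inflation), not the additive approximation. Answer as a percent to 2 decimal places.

-0.68%

(1 + g_nom) = (1 + g_real)(1 + π), so g_real = 1.0250 / 1.0320 − 1 = -0.00678.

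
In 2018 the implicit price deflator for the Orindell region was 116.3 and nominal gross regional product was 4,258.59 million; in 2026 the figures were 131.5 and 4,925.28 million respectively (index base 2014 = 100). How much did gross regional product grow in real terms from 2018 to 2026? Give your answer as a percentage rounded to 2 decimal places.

Deflate each year: 2018 → 4258.59/1.163 = 3661.73; 2026 → 4925.28/1.315 = 3745.46.
So real gross regional product changed by 3745.46/3661.73 − 1 = 0.0229, i.e. 2.29%.

2.29%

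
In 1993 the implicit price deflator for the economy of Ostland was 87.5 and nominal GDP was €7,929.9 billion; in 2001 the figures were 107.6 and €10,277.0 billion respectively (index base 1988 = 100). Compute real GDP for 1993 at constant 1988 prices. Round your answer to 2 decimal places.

€9,062.74 billion

Real GDP = Nominal / (implicit price deflator/100) = 7929.9 / 0.875 = 9062.74.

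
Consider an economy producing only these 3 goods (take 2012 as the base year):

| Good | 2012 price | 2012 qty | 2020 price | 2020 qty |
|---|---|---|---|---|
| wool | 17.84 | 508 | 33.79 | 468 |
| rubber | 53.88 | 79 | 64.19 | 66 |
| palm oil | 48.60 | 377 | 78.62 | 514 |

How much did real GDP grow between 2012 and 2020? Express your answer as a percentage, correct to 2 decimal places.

Real GDP 2012 = Nominal GDP 2012 = 17.84·508 + 53.88·79 + 48.60·377 = 31641.44.
Real GDP 2020 (at 2012 prices) = 17.84·468 + 53.88·66 + 48.60·514 = 36885.60.
Real growth = 36885.60/31641.44 − 1 = 0.1657.

16.57%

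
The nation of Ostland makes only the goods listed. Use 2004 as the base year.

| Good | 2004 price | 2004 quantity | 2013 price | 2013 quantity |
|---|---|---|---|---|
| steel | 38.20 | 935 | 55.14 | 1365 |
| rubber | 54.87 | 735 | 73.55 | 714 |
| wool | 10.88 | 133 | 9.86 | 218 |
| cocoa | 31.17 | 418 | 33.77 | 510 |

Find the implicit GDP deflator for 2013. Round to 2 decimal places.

134.28

Nominal GDP 2013 = 55.14·1365 + 73.55·714 + 9.86·218 + 33.77·510 = 147152.98.
Real GDP 2013 (at 2004 prices) = 38.20·1365 + 54.87·714 + 10.88·218 + 31.17·510 = 109588.72.
Deflator = Nominal/Real × 100 = 147152.98/109588.72 × 100 = 134.277.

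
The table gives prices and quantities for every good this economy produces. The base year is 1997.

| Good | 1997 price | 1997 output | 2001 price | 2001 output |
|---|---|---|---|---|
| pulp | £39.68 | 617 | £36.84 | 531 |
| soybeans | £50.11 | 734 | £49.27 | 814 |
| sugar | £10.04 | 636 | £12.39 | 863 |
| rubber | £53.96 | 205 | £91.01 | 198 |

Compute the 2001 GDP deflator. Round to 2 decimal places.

108.83

Nominal GDP 2001 = 36.84·531 + 49.27·814 + 12.39·863 + 91.01·198 = 88380.37.
Real GDP 2001 (at 1997 prices) = 39.68·531 + 50.11·814 + 10.04·863 + 53.96·198 = 81208.22.
Deflator = Nominal/Real × 100 = 88380.37/81208.22 × 100 = 108.832.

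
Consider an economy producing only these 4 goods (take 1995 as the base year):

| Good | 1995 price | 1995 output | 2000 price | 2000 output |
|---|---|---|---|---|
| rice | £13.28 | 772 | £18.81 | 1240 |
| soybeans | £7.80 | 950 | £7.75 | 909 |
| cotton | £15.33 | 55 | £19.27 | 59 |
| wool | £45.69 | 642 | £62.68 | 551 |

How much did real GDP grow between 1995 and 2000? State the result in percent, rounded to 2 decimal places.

3.76%

Real GDP 1995 = Nominal GDP 1995 = 13.28·772 + 7.80·950 + 15.33·55 + 45.69·642 = 47838.29.
Real GDP 2000 (at 1995 prices) = 13.28·1240 + 7.80·909 + 15.33·59 + 45.69·551 = 49637.06.
Real growth = 49637.06/47838.29 − 1 = 0.0376.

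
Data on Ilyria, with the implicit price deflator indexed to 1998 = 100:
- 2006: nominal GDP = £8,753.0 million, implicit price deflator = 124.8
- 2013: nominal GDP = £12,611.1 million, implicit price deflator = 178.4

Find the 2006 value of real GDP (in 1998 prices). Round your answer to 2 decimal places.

Real GDP = Nominal / (implicit price deflator/100) = 8753.0 / 1.248 = 7013.62.

£7,013.62 million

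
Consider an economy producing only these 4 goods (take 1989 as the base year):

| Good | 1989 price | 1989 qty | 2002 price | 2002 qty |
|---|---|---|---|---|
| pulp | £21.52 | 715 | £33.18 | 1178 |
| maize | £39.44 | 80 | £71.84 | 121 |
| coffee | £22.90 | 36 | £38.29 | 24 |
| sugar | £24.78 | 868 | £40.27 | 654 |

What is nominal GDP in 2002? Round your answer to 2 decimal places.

£75034.22

Nominal GDP 2002 = Σ (p_2002 × q_2002) = 33.18·1178 + 71.84·121 + 38.29·24 + 40.27·654 = 75034.22.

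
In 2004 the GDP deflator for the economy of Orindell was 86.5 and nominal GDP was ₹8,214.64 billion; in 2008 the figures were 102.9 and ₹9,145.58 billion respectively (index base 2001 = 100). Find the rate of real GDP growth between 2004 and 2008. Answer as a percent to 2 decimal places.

-6.41%

Deflate each year: 2004 → 8214.64/0.865 = 9496.69; 2008 → 9145.58/1.029 = 8887.83.
So real GDP changed by 8887.83/9496.69 − 1 = -0.0641, i.e. -6.41%.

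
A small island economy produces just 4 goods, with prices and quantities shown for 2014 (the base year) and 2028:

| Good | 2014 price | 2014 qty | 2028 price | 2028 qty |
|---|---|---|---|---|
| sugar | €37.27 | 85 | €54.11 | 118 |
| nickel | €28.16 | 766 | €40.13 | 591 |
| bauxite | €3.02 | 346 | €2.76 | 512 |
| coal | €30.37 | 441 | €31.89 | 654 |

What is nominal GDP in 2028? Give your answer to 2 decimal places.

€52370.99

Nominal GDP 2028 = Σ (p_2028 × q_2028) = 54.11·118 + 40.13·591 + 2.76·512 + 31.89·654 = 52370.99.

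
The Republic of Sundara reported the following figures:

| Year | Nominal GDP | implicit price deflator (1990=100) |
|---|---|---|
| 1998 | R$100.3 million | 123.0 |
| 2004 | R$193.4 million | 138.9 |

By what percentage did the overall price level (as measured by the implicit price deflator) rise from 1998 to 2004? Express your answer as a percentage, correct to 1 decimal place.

12.9%

Price-level change = 138.9 / 123.0 − 1 = 0.1293.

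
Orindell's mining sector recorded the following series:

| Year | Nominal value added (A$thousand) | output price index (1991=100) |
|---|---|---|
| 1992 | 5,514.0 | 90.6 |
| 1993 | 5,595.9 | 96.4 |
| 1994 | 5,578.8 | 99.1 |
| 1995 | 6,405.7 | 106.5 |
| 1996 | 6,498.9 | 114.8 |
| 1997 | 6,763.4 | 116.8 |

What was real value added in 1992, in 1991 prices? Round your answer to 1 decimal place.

Real value added 1992 = 5514.0 / 0.906 = 6086.09.

A$6,086.1 thousand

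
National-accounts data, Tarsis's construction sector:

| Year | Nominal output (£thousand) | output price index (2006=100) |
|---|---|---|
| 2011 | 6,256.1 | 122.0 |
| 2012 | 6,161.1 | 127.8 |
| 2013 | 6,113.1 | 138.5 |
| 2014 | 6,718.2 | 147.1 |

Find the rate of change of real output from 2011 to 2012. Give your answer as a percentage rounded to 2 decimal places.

-5.99%

Real output 2011 = 6256.1/1.220 = 5127.95.
Real output 2012 = 6161.1/1.278 = 4820.89.
Change = 4820.89/5127.95 − 1 = -0.0599.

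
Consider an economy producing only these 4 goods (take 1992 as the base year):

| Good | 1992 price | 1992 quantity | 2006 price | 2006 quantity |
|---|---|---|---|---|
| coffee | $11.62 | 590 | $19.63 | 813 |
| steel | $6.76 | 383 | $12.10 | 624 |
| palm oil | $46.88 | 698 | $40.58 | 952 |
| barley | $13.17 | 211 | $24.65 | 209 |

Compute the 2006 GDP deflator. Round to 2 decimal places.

110.23

Nominal GDP 2006 = 19.63·813 + 12.10·624 + 40.58·952 + 24.65·209 = 67293.60.
Real GDP 2006 (at 1992 prices) = 11.62·813 + 6.76·624 + 46.88·952 + 13.17·209 = 61047.59.
Deflator = Nominal/Real × 100 = 67293.60/61047.59 × 100 = 110.231.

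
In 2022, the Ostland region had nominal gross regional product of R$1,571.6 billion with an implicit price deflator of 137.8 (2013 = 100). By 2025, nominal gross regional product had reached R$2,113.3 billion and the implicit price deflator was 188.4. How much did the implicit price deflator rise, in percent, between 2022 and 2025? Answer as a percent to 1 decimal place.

Price-level change = 188.4 / 137.8 − 1 = 0.3672.

36.7%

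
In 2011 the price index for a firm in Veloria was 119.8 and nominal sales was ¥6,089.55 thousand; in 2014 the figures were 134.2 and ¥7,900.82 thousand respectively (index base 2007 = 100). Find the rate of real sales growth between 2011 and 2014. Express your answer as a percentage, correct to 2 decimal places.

15.82%

Deflate each year: 2011 → 6089.55/1.198 = 5083.10; 2014 → 7900.82/1.342 = 5887.35.
So real sales changed by 5887.35/5083.10 − 1 = 0.1582, i.e. 15.82%.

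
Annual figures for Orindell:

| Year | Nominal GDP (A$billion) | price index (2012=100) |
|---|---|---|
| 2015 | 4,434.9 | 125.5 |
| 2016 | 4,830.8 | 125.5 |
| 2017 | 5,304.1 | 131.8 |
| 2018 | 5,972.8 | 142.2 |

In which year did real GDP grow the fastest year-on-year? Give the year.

2016

2016: real = 4830.8/1.255 = 3849.24; growth vs 2015 (3533.78) = 8.93%.
2017: real = 5304.1/1.318 = 4024.36; growth vs 2016 (3849.24) = 4.55%.
2018: real = 5972.8/1.422 = 4200.28; growth vs 2017 (4024.36) = 4.37%.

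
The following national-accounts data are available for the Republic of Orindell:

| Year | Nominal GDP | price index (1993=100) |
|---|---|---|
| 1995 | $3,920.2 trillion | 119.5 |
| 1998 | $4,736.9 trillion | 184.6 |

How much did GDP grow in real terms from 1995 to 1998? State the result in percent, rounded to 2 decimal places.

-21.78%

Real GDP 1995 = 3920.2 / 1.195 = 3280.50.
Real GDP 1998 = 4736.9 / 1.846 = 2566.03.
Real growth = 2566.03 / 3280.50 − 1 = -0.2178.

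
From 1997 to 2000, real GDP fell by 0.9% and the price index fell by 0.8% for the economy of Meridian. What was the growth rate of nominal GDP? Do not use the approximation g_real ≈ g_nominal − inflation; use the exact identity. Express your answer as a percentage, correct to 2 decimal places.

-1.69%

(1 + g_nom) = (1 + g_real)(1 + π) = 0.9910 × 0.9920 = 0.98307.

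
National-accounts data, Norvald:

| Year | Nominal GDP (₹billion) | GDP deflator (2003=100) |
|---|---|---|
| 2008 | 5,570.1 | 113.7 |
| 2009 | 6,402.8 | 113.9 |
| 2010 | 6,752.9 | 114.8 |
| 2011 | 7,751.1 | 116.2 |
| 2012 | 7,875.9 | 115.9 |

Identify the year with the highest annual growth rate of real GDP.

2009: real = 6402.8/1.139 = 5621.42; growth vs 2008 (4898.94) = 14.75%.
2010: real = 6752.9/1.148 = 5882.32; growth vs 2009 (5621.42) = 4.64%.
2011: real = 7751.1/1.162 = 6670.48; growth vs 2010 (5882.32) = 13.40%.
2012: real = 7875.9/1.159 = 6795.43; growth vs 2011 (6670.48) = 1.87%.

2009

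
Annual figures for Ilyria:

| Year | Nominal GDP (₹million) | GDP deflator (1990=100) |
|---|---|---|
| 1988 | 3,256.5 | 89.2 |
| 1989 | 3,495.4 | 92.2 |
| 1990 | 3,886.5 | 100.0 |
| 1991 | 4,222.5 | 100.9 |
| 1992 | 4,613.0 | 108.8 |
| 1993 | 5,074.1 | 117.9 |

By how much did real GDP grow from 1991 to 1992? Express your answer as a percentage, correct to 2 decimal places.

1.32%

Real GDP 1991 = 4222.5/1.009 = 4184.84.
Real GDP 1992 = 4613.0/1.088 = 4239.89.
Change = 4239.89/4184.84 − 1 = 0.0132.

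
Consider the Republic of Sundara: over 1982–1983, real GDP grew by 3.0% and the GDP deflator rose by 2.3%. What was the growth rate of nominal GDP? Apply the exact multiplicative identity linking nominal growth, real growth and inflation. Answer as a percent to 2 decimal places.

5.37%

(1 + g_nom) = (1 + g_real)(1 + π) = 1.0300 × 1.0230 = 1.05369.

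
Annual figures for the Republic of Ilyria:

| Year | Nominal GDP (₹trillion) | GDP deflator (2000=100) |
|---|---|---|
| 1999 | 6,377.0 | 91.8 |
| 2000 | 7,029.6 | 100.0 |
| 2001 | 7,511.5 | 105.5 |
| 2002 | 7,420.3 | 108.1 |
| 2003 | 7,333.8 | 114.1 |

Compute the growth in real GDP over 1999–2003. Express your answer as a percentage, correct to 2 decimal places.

-7.47%

Real GDP 1999 = 6377.0/0.918 = 6946.62.
Real GDP 2003 = 7333.8/1.141 = 6427.52.
Change = 6427.52/6946.62 − 1 = -0.0747.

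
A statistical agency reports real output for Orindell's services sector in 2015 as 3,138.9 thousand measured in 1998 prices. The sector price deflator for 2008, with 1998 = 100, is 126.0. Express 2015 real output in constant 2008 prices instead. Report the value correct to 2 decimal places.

3,955.01 thousand

Real output in 2008 prices = Real output in 1998 prices × (P_2008/P_1998) = 3138.9 × 1.260 = 3955.01.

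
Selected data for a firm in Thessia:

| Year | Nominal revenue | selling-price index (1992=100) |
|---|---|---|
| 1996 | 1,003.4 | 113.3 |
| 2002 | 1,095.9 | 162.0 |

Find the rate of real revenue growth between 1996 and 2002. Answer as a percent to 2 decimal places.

-23.61%

Deflate each year: 1996 → 1003.4/1.133 = 885.61; 2002 → 1095.9/1.620 = 676.48.
So real revenue changed by 676.48/885.61 − 1 = -0.2361, i.e. -23.61%.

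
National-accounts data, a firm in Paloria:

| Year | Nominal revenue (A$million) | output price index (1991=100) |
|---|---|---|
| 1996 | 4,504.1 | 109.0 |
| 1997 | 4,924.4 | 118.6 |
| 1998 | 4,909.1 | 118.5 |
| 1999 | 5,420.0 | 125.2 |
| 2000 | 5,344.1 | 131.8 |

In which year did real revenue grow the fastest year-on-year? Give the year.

1999

1997: real = 4924.4/1.186 = 4152.11; growth vs 1996 (4132.20) = 0.48%.
1998: real = 4909.1/1.185 = 4142.70; growth vs 1997 (4152.11) = -0.23%.
1999: real = 5420.0/1.252 = 4329.07; growth vs 1998 (4142.70) = 4.50%.
2000: real = 5344.1/1.318 = 4054.70; growth vs 1999 (4329.07) = -6.34%.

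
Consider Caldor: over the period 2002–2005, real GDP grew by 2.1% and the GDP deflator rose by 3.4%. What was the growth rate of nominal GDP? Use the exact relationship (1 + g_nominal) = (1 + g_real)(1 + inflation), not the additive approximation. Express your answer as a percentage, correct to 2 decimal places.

5.57%

(1 + g_nom) = (1 + g_real)(1 + π) = 1.0210 × 1.0340 = 1.05571.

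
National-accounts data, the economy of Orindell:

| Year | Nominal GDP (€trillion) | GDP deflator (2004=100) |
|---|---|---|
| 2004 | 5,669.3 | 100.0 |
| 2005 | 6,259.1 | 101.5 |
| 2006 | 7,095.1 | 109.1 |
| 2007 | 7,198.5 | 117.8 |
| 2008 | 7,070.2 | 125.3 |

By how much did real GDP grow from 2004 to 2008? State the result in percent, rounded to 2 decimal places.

Real GDP 2004 = 5669.3/1.000 = 5669.30.
Real GDP 2008 = 7070.2/1.253 = 5642.62.
Change = 5642.62/5669.30 − 1 = -0.0047.

-0.47%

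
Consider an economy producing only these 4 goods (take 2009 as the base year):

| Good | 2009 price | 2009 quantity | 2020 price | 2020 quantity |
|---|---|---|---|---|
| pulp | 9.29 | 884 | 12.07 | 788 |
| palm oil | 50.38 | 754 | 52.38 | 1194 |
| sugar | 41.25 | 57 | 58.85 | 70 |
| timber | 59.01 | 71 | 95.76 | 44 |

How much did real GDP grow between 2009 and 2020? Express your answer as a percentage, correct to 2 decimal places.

Real GDP 2009 = Nominal GDP 2009 = 9.29·884 + 50.38·754 + 41.25·57 + 59.01·71 = 52739.84.
Real GDP 2020 (at 2009 prices) = 9.29·788 + 50.38·1194 + 41.25·70 + 59.01·44 = 72958.18.
Real growth = 72958.18/52739.84 − 1 = 0.3834.

38.34%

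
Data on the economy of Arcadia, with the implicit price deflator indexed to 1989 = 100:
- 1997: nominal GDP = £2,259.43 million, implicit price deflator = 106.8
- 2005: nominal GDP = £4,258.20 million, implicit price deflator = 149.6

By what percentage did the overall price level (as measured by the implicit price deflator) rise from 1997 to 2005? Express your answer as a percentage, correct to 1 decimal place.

40.1%

Price-level change = 149.6 / 106.8 − 1 = 0.4007.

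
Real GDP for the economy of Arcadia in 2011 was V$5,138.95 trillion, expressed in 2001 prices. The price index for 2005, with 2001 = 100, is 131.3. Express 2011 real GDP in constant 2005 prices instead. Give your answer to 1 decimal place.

Real GDP in 2005 prices = Real GDP in 2001 prices × (P_2005/P_2001) = 5138.95 × 1.313 = 6747.44.

V$6,747.4 trillion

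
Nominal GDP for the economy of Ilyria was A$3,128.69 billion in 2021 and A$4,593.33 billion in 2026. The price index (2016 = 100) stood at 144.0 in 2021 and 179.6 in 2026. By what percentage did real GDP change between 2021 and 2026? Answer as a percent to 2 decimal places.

17.71%

Deflate each year: 2021 → 3128.69/1.440 = 2172.70; 2026 → 4593.33/1.796 = 2557.53.
So real GDP changed by 2557.53/2172.70 − 1 = 0.1771, i.e. 17.71%.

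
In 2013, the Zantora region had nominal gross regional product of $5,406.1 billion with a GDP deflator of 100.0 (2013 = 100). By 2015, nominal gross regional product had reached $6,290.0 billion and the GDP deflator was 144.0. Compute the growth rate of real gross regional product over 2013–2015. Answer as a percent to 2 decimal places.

Real gross regional product 2013 = 5406.1 / 1.000 = 5406.10.
Real gross regional product 2015 = 6290.0 / 1.440 = 4368.06.
Real growth = 4368.06 / 5406.10 − 1 = -0.1920.

-19.20%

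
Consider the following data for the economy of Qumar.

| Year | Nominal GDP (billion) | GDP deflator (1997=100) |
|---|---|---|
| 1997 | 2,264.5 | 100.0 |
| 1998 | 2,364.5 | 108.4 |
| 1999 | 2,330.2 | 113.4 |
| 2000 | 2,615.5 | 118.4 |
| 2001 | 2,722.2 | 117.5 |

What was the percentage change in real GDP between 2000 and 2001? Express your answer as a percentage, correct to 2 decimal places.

4.88%

Real GDP 2000 = 2615.5/1.184 = 2209.04.
Real GDP 2001 = 2722.2/1.175 = 2316.77.
Change = 2316.77/2209.04 − 1 = 0.0488.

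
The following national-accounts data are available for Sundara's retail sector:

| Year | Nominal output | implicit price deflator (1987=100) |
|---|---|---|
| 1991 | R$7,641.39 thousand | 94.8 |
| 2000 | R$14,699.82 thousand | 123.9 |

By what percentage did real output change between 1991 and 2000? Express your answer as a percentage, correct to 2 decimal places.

47.19%

Real output 1991 = 7641.39 / 0.948 = 8060.54.
Real output 2000 = 14699.82 / 1.239 = 11864.26.
Real growth = 11864.26 / 8060.54 − 1 = 0.4719.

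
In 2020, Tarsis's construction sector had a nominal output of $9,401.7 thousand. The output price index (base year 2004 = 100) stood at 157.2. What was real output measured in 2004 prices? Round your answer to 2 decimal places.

$5,980.73 thousand

Real output = Nominal / (output price index/100) = 9401.7 / 1.572 = 5980.73.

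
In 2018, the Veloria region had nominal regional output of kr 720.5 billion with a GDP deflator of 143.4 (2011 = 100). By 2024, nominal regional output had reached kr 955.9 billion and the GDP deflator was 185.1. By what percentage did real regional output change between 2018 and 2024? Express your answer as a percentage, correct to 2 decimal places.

Deflate each year: 2018 → 720.5/1.434 = 502.44; 2024 → 955.9/1.851 = 516.42.
So real regional output changed by 516.42/502.44 − 1 = 0.0278, i.e. 2.78%.

2.78%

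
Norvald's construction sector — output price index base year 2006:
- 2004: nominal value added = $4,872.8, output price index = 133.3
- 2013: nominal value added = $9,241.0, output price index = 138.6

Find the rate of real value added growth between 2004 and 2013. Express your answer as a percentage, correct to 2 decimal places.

82.39%

Deflate each year: 2004 → 4872.8/1.333 = 3655.51; 2013 → 9241.0/1.386 = 6667.39.
So real value added changed by 6667.39/3655.51 − 1 = 0.8239, i.e. 82.39%.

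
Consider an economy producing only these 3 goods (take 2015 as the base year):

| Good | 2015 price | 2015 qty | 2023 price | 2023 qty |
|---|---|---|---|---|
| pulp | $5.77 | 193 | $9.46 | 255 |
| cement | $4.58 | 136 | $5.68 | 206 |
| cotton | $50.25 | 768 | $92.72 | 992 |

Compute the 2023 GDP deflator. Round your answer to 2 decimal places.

182.85

Nominal GDP 2023 = 9.46·255 + 5.68·206 + 92.72·992 = 95560.62.
Real GDP 2023 (at 2015 prices) = 5.77·255 + 4.58·206 + 50.25·992 = 52262.83.
Deflator = Nominal/Real × 100 = 95560.62/52262.83 × 100 = 182.846.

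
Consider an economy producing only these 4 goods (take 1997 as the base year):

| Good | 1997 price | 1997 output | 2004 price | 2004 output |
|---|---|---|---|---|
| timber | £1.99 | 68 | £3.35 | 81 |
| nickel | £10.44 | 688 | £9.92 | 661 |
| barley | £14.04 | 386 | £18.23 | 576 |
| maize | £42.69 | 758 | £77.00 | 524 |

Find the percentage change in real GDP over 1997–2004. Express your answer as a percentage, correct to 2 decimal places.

Real GDP 1997 = Nominal GDP 1997 = 1.99·68 + 10.44·688 + 14.04·386 + 42.69·758 = 45096.50.
Real GDP 2004 (at 1997 prices) = 1.99·81 + 10.44·661 + 14.04·576 + 42.69·524 = 37518.63.
Real growth = 37518.63/45096.50 − 1 = -0.1680.

-16.80%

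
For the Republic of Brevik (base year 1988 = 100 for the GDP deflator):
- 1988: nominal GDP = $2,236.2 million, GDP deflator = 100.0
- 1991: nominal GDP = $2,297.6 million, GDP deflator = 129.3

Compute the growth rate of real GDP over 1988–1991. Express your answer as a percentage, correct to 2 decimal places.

Real GDP 1988 = 2236.2 / 1.000 = 2236.20.
Real GDP 1991 = 2297.6 / 1.293 = 1776.95.
Real growth = 1776.95 / 2236.20 − 1 = -0.2054.

-20.54%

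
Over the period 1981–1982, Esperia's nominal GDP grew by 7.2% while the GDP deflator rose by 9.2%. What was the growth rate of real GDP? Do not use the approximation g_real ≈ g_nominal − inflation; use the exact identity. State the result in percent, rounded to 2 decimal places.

(1 + g_nom) = (1 + g_real)(1 + π), so g_real = 1.0720 / 1.0920 − 1 = -0.01832.

-1.83%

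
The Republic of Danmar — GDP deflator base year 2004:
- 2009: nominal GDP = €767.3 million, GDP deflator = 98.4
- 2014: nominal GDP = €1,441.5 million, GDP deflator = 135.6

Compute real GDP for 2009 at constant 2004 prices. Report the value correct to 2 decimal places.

€779.78 million

Real GDP = Nominal / (GDP deflator/100) = 767.3 / 0.984 = 779.78.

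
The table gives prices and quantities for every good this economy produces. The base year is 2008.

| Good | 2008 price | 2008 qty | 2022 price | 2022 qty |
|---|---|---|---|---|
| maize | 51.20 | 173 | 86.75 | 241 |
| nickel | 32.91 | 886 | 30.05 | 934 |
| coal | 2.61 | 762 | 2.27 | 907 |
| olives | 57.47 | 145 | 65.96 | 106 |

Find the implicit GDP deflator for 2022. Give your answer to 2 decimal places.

Nominal GDP 2022 = 86.75·241 + 30.05·934 + 2.27·907 + 65.96·106 = 58024.10.
Real GDP 2022 (at 2008 prices) = 51.20·241 + 32.91·934 + 2.61·907 + 57.47·106 = 51536.23.
Deflator = Nominal/Real × 100 = 58024.10/51536.23 × 100 = 112.589.

112.59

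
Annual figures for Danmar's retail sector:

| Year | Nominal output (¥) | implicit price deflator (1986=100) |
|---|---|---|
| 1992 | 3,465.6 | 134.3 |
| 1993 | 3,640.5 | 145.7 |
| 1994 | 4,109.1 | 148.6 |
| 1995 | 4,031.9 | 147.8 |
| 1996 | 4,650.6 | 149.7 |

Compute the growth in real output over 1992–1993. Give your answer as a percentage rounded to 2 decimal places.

Real output 1992 = 3465.6/1.343 = 2580.49.
Real output 1993 = 3640.5/1.457 = 2498.63.
Change = 2498.63/2580.49 − 1 = -0.0317.

-3.17%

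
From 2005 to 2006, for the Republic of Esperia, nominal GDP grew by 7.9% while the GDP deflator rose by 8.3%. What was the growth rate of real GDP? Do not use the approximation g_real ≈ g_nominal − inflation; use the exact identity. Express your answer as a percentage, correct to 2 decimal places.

-0.37%

(1 + g_nom) = (1 + g_real)(1 + π), so g_real = 1.0790 / 1.0830 − 1 = -0.00369.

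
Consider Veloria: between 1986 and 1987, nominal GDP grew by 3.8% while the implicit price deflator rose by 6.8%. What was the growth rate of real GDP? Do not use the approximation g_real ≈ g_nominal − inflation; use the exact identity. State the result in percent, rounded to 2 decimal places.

(1 + g_nom) = (1 + g_real)(1 + π), so g_real = 1.0380 / 1.0680 − 1 = -0.02809.

-2.81%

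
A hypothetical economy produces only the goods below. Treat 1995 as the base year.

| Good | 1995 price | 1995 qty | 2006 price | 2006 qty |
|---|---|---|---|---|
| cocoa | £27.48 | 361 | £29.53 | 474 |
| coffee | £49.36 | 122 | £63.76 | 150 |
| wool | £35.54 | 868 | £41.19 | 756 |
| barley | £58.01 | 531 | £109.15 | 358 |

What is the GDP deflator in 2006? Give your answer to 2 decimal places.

137.77

Nominal GDP 2006 = 29.53·474 + 63.76·150 + 41.19·756 + 109.15·358 = 93776.56.
Real GDP 2006 (at 1995 prices) = 27.48·474 + 49.36·150 + 35.54·756 + 58.01·358 = 68065.34.
Deflator = Nominal/Real × 100 = 93776.56/68065.34 × 100 = 137.774.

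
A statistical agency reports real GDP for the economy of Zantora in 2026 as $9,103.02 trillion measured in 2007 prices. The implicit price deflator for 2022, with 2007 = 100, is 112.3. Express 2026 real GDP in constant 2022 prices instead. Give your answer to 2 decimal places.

$10,222.69 trillion

Real GDP in 2022 prices = Real GDP in 2007 prices × (P_2022/P_2007) = 9103.02 × 1.123 = 10222.69.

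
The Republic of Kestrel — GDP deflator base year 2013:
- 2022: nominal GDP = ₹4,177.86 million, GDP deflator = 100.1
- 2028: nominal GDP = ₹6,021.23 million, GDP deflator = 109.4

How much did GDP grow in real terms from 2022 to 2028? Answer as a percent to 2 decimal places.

Real GDP 2022 = 4177.86 / 1.001 = 4173.69.
Real GDP 2028 = 6021.23 / 1.094 = 5503.87.
Real growth = 5503.87 / 4173.69 − 1 = 0.3187.

31.87%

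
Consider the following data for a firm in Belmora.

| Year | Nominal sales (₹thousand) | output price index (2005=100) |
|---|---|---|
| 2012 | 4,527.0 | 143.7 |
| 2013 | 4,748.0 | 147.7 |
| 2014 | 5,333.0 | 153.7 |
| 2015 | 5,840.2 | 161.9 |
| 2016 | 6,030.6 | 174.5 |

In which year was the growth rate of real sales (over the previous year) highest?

2014

2013: real = 4748.0/1.477 = 3214.62; growth vs 2012 (3150.31) = 2.04%.
2014: real = 5333.0/1.537 = 3469.75; growth vs 2013 (3214.62) = 7.94%.
2015: real = 5840.2/1.619 = 3607.29; growth vs 2014 (3469.75) = 3.96%.
2016: real = 6030.6/1.745 = 3455.93; growth vs 2015 (3607.29) = -4.20%.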